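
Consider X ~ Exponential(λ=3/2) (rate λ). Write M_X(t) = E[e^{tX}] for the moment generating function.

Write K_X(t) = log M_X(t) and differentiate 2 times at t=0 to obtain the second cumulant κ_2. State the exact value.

κ_2 = K′′(0) = 4/9

M_X(t) = 3/(2*(3/2 - t))
K_X(t) = log M_X(t) = -log(3/2 - t) - log(2) + log(3)
K′(t) = -2/(2*t - 3)
K′′(t) = 4/(4*t^2 - 12*t + 9)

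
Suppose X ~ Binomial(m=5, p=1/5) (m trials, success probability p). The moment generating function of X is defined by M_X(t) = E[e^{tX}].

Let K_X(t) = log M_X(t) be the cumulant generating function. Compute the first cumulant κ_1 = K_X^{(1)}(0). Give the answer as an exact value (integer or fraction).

κ_1 = K′(0) = 1

M_X(t) = (e^(t)/5 + 4/5)^5
K_X(t) = log M_X(t) = 5*log(e^(t)/5 + 4/5)
K′(t) = 5*e^(t)/(e^(t) + 4)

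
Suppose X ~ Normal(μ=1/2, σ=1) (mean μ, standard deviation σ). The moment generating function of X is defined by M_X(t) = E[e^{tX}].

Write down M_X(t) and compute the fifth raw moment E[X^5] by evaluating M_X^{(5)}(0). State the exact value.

E[X^5] = M′′′′′(0) = 281/32

M_X(t) = e^(t^2/2 + t/2)
M′(t) = t*e^(t/2)*e^(t^2/2) + e^(t/2)*e^(t^2/2)/2
M′′(t) = t^2*e^(t/2)*e^(t^2/2) + t*e^(t/2)*e^(t^2/2) + 5*e^(t/2)*e^(t^2/2)/4
M′′′(t) = t^3*e^(t/2)*e^(t^2/2) + 3*t^2*e^(t/2)*e^(t^2/2)/2 + 15*t*e^(t/2)*e^(t^2/2)/4 + 13*e^(t/2)*e^(t^2/2)/8
M′′′′(t) = t^4*e^(t/2)*e^(t^2/2) + 2*t^3*e^(t/2)*e^(t^2/2) + 15*t^2*e^(t/2)*e^(t^2/2)/2 + 13*t*e^(t/2)*e^(t^2/2)/2 + 73*e^(t/2)*e^(t^2/2)/16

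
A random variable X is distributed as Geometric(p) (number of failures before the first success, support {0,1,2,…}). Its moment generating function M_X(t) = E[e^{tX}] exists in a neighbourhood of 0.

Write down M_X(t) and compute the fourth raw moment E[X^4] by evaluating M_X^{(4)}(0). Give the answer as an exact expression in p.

M_X(t) = p/(-(1 - p)*e^(t) + 1)

E[X^4] = D^4[M](0) = 1 - 15/p + 50/p^2 - 60/p^3 + 24/p^4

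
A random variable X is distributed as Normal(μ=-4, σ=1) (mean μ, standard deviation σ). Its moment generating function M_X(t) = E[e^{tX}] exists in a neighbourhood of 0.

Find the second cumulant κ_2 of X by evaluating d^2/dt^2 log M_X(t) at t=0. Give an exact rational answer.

M_X(t) = e^(t^2/2 - 4*t)
K_X(t) = log M_X(t) = t^2/2 - 4*t
K′(t) = t - 4
K′′(t) = 1

κ_2 = K′′(0) = 1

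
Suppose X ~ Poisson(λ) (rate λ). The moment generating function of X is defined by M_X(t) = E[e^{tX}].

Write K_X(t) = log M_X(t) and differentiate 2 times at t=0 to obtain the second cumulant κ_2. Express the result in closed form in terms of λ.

M_X(t) = e^(λ*(e^(t) - 1))
K_X(t) = log M_X(t) = λ*(e^(t) - 1)
K′(t) = λ*e^(t)
K′′(t) = λ*e^(t)

κ_2 = K′′(0) = λ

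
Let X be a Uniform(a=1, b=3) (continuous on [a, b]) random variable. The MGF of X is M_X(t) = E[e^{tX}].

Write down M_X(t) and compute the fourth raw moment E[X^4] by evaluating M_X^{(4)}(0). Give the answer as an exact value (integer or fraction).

E[X^4] = d^4M/dt^4 |_{t=0} = 121/5

M_X(t) = (e^(3*t) - e^(t))/(2*t)
dM/dt = (3*t*e^(3*t) - t*e^(t) - e^(3*t) + e^(t))/(2*t^2)
d^2M/dt^2 = (9*t^2*e^(3*t) - t^2*e^(t) - 6*t*e^(3*t) + 2*t*e^(t) + 2*e^(3*t) - 2*e^(t))/(2*t^3)
d^3M/dt^3 = (27*t^3*e^(3*t) - t^3*e^(t) - 27*t^2*e^(3*t) + 3*t^2*e^(t) + 18*t*e^(3*t) - 6*t*e^(t) - 6*e^(3*t) + 6*e^(t))/(2*t^4)
d^4M/dt^4 = (81*t^4*e^(3*t) - t^4*e^(t) - 108*t^3*e^(3*t) + 4*t^3*e^(t) + 108*t^2*e^(3*t) - 12*t^2*e^(t) - 72*t*e^(3*t) + 24*t*e^(t) + 24*e^(3*t) - 24*e^(t))/(2*t^5)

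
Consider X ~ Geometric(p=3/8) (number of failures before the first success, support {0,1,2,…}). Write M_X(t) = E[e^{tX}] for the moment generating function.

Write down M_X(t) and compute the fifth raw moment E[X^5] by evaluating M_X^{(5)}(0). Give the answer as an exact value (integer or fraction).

M_X(t) = 3/(8*(1 - 5*e^(t)/8))

E[X^5] = M^(5)(0) = 338135/81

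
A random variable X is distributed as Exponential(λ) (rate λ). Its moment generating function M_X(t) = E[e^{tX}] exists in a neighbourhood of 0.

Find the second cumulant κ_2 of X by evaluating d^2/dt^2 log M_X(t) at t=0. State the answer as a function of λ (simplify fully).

κ_2 = K′′(0) = λ^(-2)

M_X(t) = λ/(λ - t)
K_X(t) = log M_X(t) = log(λ) - log(λ - t)
K′(t) = -1/(-λ + t)
K′′(t) = 1/(λ^2 - 2*λ*t + t^2)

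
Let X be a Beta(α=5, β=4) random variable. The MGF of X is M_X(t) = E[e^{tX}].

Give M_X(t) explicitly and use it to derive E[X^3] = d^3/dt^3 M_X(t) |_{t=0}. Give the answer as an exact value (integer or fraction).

M_X(t) = ₁F₁(5; 9; t)
D^3[M](t) = 7*₁F₁(8; 12; t)/33

E[X^3] = D^3[M](0) = 7/33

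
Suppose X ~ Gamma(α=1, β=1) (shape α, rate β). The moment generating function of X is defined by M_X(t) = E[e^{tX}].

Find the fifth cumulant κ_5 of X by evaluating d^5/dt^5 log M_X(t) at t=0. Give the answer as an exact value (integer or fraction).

M_X(t) = 1/(1 - t)
K_X(t) = log M_X(t) = -log(1 - t)
dK/dt = -1/(t - 1)
d^2K/dt^2 = 1/(t^2 - 2*t + 1)
d^3K/dt^3 = -2/(t^3 - 3*t^2 + 3*t - 1)
d^4K/dt^4 = 6/(t^4 - 4*t^3 + 6*t^2 - 4*t + 1)
d^5K/dt^5 = -24/(t^5 - 5*t^4 + 10*t^3 - 10*t^2 + 5*t - 1)

κ_5 = d^5K/dt^5 |_{t=0} = 24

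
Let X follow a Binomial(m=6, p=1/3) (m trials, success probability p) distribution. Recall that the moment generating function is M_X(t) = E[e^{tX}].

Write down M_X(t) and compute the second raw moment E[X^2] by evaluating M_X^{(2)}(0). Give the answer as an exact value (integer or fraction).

M_X(t) = (e^(t)/3 + 2/3)^6
M^(2)(t) = 4*e^(6*t)/81 + 100*e^(5*t)/243 + 320*e^(4*t)/243 + 160*e^(3*t)/81 + 320*e^(2*t)/243 + 64*e^(t)/243

E[X^2] = M^(2)(0) = 16/3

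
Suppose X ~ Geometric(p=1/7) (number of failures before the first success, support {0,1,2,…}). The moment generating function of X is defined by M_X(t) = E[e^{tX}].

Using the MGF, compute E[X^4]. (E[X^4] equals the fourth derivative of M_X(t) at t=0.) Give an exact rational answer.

M_X(t) = 1/(7*(1 - 6*e^(t)/7))
D^4[M](t) = (-1296*e^(4*t) - 16632*e^(3*t) - 19404*e^(2*t) - 2058*e^(t))/(7776*e^(5*t) - 45360*e^(4*t) + 105840*e^(3*t) - 123480*e^(2*t) + 72030*e^(t) - 16807)

E[X^4] = D^4[M](0) = 39390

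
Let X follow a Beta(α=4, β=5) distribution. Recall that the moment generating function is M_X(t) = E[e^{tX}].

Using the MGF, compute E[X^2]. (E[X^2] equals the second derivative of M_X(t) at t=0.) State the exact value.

M_X(t) = ₁F₁(4; 9; t)
M^(2)(t) = 2*₁F₁(6; 11; t)/9

E[X^2] = M^(2)(0) = 2/9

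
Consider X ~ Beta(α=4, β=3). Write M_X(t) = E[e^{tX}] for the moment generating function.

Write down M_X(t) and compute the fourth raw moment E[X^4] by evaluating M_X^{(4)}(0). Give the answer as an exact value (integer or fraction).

M_X(t) = ₁F₁(4; 7; t)
D^4[M](t) = ₁F₁(8; 11; t)/6

E[X^4] = D^4[M](0) = 1/6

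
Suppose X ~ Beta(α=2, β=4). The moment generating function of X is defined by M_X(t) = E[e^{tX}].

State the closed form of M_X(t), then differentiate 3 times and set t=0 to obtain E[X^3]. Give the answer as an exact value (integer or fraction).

E[X^3] = M^(3)(0) = 1/14

M_X(t) = ₁F₁(2; 6; t)
M^(3)(t) = ₁F₁(5; 9; t)/14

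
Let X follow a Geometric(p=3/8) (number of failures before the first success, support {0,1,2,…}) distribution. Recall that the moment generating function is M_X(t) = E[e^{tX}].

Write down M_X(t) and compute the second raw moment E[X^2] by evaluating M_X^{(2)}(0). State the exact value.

M_X(t) = 3/(8*(1 - 5*e^(t)/8))
dM/dt = 15*e^(t)/(25*e^(2*t) - 80*e^(t) + 64)
d^2M/dt^2 = (-75*e^(2*t) - 120*e^(t))/(125*e^(3*t) - 600*e^(2*t) + 960*e^(t) - 512)

E[X^2] = d^2M/dt^2 |_{t=0} = 65/9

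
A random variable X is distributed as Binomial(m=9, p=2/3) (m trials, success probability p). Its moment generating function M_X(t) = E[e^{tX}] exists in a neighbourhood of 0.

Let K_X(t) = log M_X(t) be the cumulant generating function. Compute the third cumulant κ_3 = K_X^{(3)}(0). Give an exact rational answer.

M_X(t) = (2*e^(t)/3 + 1/3)^9
K_X(t) = log M_X(t) = 9*log(2*e^(t)/3 + 1/3)
D^3[K](t) = (-36*e^(2*t) + 18*e^(t))/(8*e^(3*t) + 12*e^(2*t) + 6*e^(t) + 1)

κ_3 = D^3[K](0) = -2/3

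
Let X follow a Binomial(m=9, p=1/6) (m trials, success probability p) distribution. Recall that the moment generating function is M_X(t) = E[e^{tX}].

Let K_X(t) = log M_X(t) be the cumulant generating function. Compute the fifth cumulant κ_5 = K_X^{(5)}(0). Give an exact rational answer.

M_X(t) = (e^(t)/6 + 5/6)^9
K_X(t) = log M_X(t) = 9*log(e^(t)/6 + 5/6)
dK/dt = 9*e^(t)/(e^(t) + 5)
d^2K/dt^2 = 45*e^(t)/(e^(2*t) + 10*e^(t) + 25)
d^3K/dt^3 = (-45*e^(2*t) + 225*e^(t))/(e^(3*t) + 15*e^(2*t) + 75*e^(t) + 125)
d^4K/dt^4 = (45*e^(3*t) - 900*e^(2*t) + 1125*e^(t))/(e^(4*t) + 20*e^(3*t) + 150*e^(2*t) + 500*e^(t) + 625)
d^5K/dt^5 = (-45*e^(4*t) + 2475*e^(3*t) - 12375*e^(2*t) + 5625*e^(t))/(e^(5*t) + 25*e^(4*t) + 250*e^(3*t) + 1250*e^(2*t) + 3125*e^(t) + 3125)

κ_5 = d^5K/dt^5 |_{t=0} = -5/9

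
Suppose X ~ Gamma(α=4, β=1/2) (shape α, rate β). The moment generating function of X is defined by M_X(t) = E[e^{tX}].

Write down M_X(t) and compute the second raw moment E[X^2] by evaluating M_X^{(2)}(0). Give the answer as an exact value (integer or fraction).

M_X(t) = 1/(16*(1/2 - t)^4)
M′(t) = -8/(32*t^5 - 80*t^4 + 80*t^3 - 40*t^2 + 10*t - 1)
M′′(t) = 80/(64*t^6 - 192*t^5 + 240*t^4 - 160*t^3 + 60*t^2 - 12*t + 1)

E[X^2] = M′′(0) = 80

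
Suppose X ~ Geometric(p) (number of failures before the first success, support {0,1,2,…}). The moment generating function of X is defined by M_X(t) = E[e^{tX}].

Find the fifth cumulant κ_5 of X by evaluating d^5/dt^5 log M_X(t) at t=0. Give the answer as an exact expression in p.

κ_5 = D^5[K](0) = (p^4 - 15*p^3 + 50*p^2 - 60*p + 24)/p^5

M_X(t) = p/(-(1 - p)*e^(t) + 1)
K_X(t) = log M_X(t) = log(p) - log(-(1 - p)*e^(t) + 1)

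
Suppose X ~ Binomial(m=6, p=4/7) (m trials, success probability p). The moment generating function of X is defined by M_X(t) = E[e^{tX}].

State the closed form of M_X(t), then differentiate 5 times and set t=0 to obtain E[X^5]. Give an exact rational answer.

M_X(t) = (4*e^(t)/7 + 3/7)^6
M^(5)(t) = 31850496*e^(6*t)/117649 + 57600000*e^(5*t)/117649 + 35389440*e^(4*t)/117649 + 8398080*e^(3*t)/117649 + 622080*e^(2*t)/117649 + 5832*e^(t)/117649

E[X^5] = M^(5)(0) = 19123704/16807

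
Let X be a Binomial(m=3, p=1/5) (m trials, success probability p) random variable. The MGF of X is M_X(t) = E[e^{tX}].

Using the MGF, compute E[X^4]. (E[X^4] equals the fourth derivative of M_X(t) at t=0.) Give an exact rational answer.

M_X(t) = (e^(t)/5 + 4/5)^3
M^(4)(t) = 81*e^(3*t)/125 + 192*e^(2*t)/125 + 48*e^(t)/125

E[X^4] = M^(4)(0) = 321/125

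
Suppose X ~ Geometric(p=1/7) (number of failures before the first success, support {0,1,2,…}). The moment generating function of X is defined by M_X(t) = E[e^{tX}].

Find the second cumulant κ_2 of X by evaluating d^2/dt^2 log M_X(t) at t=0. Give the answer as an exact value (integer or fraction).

M_X(t) = 1/(7*(1 - 6*e^(t)/7))
K_X(t) = log M_X(t) = -log(1 - 6*e^(t)/7) - log(7)
K^(2)(t) = 42*e^(t)/(36*e^(2*t) - 84*e^(t) + 49)

κ_2 = K^(2)(0) = 42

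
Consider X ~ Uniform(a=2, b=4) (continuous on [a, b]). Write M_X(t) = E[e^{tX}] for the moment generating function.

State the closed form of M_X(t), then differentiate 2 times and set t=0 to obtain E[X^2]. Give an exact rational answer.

E[X^2] = d^2M/dt^2 |_{t=0} = 28/3

M_X(t) = (e^(4*t) - e^(2*t))/(2*t)
dM/dt = (4*t*e^(4*t) - 2*t*e^(2*t) - e^(4*t) + e^(2*t))/(2*t^2)
d^2M/dt^2 = (8*t^2*e^(4*t) - 2*t^2*e^(2*t) - 4*t*e^(4*t) + 2*t*e^(2*t) + e^(4*t) - e^(2*t))/t^3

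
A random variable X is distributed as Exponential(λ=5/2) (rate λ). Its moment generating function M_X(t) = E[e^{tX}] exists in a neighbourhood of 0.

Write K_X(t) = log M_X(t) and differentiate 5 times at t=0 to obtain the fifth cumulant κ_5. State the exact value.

M_X(t) = 5/(2*(5/2 - t))
K_X(t) = log M_X(t) = -log(5/2 - t) - log(2) + log(5)
D^5[K](t) = -768/(32*t^5 - 400*t^4 + 2000*t^3 - 5000*t^2 + 6250*t - 3125)

κ_5 = D^5[K](0) = 768/3125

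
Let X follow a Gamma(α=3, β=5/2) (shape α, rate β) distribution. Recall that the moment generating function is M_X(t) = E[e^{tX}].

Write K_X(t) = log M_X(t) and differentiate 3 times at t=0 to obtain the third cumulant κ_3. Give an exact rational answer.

M_X(t) = 125/(8*(5/2 - t)^3)
K_X(t) = log M_X(t) = -3*log(5/2 - t) - 3*log(2) + 3*log(5)
K^(3)(t) = -48/(8*t^3 - 60*t^2 + 150*t - 125)

κ_3 = K^(3)(0) = 48/125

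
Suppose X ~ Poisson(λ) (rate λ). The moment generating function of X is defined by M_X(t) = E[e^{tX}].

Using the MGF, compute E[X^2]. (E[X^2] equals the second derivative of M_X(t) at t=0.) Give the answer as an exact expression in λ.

E[X^2] = d^2M/dt^2 |_{t=0} = λ*(λ + 1)

M_X(t) = e^(λ*(e^(t) - 1))
dM/dt = λ*e^(-λ)*e^(t)*e^(λ*e^(t))
d^2M/dt^2 = (λ^2*e^(2*t)*e^(λ*e^(t)) + λ*e^(t)*e^(λ*e^(t)))*e^(-λ)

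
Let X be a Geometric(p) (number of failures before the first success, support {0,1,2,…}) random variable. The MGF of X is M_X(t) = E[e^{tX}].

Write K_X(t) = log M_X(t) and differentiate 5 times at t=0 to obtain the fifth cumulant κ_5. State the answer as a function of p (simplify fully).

M_X(t) = p/(-(1 - p)*e^(t) + 1)
K_X(t) = log M_X(t) = log(p) - log(-(1 - p)*e^(t) + 1)
dK/dt = (-p*e^(t) + e^(t))/(p*e^(t) - e^(t) + 1)
d^2K/dt^2 = (-p*e^(t) + e^(t))/(p^2*e^(2*t) - 2*p*e^(2*t) + 2*p*e^(t) + e^(2*t) - 2*e^(t) + 1)

κ_5 = d^5K/dt^5 |_{t=0} = (p^4 - 15*p^3 + 50*p^2 - 60*p + 24)/p^5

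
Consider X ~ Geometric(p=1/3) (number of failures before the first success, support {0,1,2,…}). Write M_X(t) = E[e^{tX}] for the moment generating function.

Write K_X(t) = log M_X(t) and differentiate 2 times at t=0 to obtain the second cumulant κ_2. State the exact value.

M_X(t) = 1/(3*(1 - 2*e^(t)/3))
K_X(t) = log M_X(t) = -log(1 - 2*e^(t)/3) - log(3)
dK/dt = -2*e^(t)/(2*e^(t) - 3)
d^2K/dt^2 = 6*e^(t)/(4*e^(2*t) - 12*e^(t) + 9)

κ_2 = d^2K/dt^2 |_{t=0} = 6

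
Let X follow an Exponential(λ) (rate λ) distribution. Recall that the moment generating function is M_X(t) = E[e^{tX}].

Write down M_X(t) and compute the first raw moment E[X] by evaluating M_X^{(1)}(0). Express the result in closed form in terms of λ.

M_X(t) = λ/(λ - t)
D[M](t) = λ/(λ^2 - 2*λ*t + t^2)

E[X] = D[M](0) = 1/λ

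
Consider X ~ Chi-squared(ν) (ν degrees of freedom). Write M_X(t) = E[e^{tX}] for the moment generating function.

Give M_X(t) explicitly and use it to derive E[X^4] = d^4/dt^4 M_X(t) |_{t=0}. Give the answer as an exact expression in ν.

M_X(t) = (1 - 2*t)^(-ν/2)
D^4[M](t) = (ν^4 + 12*ν^3 + 44*ν^2 + 48*ν)/(16*t^4*(1 - 2*t)^(ν/2) - 32*t^3*(1 - 2*t)^(ν/2) + 24*t^2*(1 - 2*t)^(ν/2) - 8*t*(1 - 2*t)^(ν/2) + (1 - 2*t)^(ν/2))

E[X^4] = D^4[M](0) = ν*(ν^3 + 12*ν^2 + 44*ν + 48)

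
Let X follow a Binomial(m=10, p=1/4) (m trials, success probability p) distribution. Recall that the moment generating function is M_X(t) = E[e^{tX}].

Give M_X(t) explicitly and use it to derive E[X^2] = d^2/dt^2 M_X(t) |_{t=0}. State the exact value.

M_X(t) = (e^(t)/4 + 3/4)^10

E[X^2] = D^2[M](0) = 65/8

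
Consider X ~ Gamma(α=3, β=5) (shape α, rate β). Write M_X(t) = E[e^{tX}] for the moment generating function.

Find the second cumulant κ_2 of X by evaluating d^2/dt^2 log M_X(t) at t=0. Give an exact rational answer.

κ_2 = d^2K/dt^2 |_{t=0} = 3/25

M_X(t) = 125/(5 - t)^3
K_X(t) = log M_X(t) = -3*log(5 - t) + 3*log(5)
dK/dt = -3/(t - 5)
d^2K/dt^2 = 3/(t^2 - 10*t + 25)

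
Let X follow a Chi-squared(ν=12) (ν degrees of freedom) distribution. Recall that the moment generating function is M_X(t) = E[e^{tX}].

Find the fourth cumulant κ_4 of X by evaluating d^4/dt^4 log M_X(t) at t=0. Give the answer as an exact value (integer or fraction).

M_X(t) = (1 - 2*t)^(-6)
K_X(t) = log M_X(t) = -6*log(1 - 2*t)
K^(4)(t) = 576/(16*t^4 - 32*t^3 + 24*t^2 - 8*t + 1)

κ_4 = K^(4)(0) = 576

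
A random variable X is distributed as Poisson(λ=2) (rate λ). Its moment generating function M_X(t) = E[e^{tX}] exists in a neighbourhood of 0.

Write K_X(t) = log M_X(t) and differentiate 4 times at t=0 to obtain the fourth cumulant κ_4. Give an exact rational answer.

M_X(t) = e^(2*e^(t) - 2)
K_X(t) = log M_X(t) = 2*e^(t) - 2
dK/dt = 2*e^(t)
d^2K/dt^2 = 2*e^(t)
d^3K/dt^3 = 2*e^(t)
d^4K/dt^4 = 2*e^(t)

κ_4 = d^4K/dt^4 |_{t=0} = 2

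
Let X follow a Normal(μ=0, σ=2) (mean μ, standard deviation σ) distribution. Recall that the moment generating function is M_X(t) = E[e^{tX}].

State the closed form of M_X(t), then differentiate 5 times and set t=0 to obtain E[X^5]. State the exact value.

E[X^5] = d^5M/dt^5 |_{t=0} = 0

M_X(t) = e^(2*t^2)
dM/dt = 4*t*e^(2*t^2)
d^2M/dt^2 = 16*t^2*e^(2*t^2) + 4*e^(2*t^2)
d^3M/dt^3 = 64*t^3*e^(2*t^2) + 48*t*e^(2*t^2)
d^4M/dt^4 = 256*t^4*e^(2*t^2) + 384*t^2*e^(2*t^2) + 48*e^(2*t^2)
d^5M/dt^5 = 1024*t^5*e^(2*t^2) + 2560*t^3*e^(2*t^2) + 960*t*e^(2*t^2)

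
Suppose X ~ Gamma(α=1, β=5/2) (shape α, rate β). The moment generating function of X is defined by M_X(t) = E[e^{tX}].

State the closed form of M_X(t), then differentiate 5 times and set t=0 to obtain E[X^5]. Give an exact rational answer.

M_X(t) = 5/(2*(5/2 - t))
M′(t) = 10/(4*t^2 - 20*t + 25)
M′′(t) = -40/(8*t^3 - 60*t^2 + 150*t - 125)
M′′′(t) = 240/(16*t^4 - 160*t^3 + 600*t^2 - 1000*t + 625)
M′′′′(t) = -1920/(32*t^5 - 400*t^4 + 2000*t^3 - 5000*t^2 + 6250*t - 3125)
M′′′′′(t) = 19200/(64*t^6 - 960*t^5 + 6000*t^4 - 20000*t^3 + 37500*t^2 - 37500*t + 15625)

E[X^5] = M′′′′′(0) = 768/625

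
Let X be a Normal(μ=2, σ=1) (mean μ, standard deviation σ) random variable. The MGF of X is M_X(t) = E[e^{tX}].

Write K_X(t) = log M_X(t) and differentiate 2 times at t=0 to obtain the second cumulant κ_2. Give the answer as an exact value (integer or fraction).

M_X(t) = e^(t^2/2 + 2*t)
K_X(t) = log M_X(t) = t^2/2 + 2*t
K^(2)(t) = 1

κ_2 = K^(2)(0) = 1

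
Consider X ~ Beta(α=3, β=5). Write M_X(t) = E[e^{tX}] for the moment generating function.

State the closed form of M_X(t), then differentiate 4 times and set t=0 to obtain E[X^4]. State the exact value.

E[X^4] = d^4M/dt^4 |_{t=0} = 1/22

M_X(t) = ₁F₁(3; 8; t)
dM/dt = 3*₁F₁(4; 9; t)/8
d^2M/dt^2 = ₁F₁(5; 10; t)/6
d^3M/dt^3 = ₁F₁(6; 11; t)/12
d^4M/dt^4 = ₁F₁(7; 12; t)/22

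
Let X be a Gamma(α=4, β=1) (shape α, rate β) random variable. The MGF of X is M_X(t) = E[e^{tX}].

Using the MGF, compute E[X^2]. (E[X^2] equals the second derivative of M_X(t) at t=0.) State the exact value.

M_X(t) = (1 - t)^(-4)
dM/dt = -4/(t^5 - 5*t^4 + 10*t^3 - 10*t^2 + 5*t - 1)
d^2M/dt^2 = 20/(t^6 - 6*t^5 + 15*t^4 - 20*t^3 + 15*t^2 - 6*t + 1)

E[X^2] = d^2M/dt^2 |_{t=0} = 20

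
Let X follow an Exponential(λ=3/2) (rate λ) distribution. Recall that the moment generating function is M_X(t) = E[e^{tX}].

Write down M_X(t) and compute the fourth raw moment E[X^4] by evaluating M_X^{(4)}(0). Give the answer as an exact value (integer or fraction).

E[X^4] = D^4[M](0) = 128/27

M_X(t) = 3/(2*(3/2 - t))
D^4[M](t) = -1152/(32*t^5 - 240*t^4 + 720*t^3 - 1080*t^2 + 810*t - 243)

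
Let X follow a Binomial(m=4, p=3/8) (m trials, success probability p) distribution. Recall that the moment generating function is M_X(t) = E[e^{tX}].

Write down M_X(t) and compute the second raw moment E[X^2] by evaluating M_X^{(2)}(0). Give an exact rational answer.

E[X^2] = M^(2)(0) = 51/16

M_X(t) = (3*e^(t)/8 + 5/8)^4
M^(2)(t) = 81*e^(4*t)/256 + 1215*e^(3*t)/1024 + 675*e^(2*t)/512 + 375*e^(t)/1024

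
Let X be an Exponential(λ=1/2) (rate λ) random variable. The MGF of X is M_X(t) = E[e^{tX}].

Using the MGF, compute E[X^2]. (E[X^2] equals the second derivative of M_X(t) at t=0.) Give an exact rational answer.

E[X^2] = d^2M/dt^2 |_{t=0} = 8

M_X(t) = 1/(2*(1/2 - t))
dM/dt = 2/(4*t^2 - 4*t + 1)
d^2M/dt^2 = -8/(8*t^3 - 12*t^2 + 6*t - 1)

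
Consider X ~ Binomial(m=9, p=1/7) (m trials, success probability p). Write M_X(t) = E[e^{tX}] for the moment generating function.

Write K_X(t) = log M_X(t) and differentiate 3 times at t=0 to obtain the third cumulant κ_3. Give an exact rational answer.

κ_3 = K^(3)(0) = 270/343

M_X(t) = (e^(t)/7 + 6/7)^9
K_X(t) = log M_X(t) = 9*log(e^(t)/7 + 6/7)
K^(3)(t) = (-54*e^(2*t) + 324*e^(t))/(e^(3*t) + 18*e^(2*t) + 108*e^(t) + 216)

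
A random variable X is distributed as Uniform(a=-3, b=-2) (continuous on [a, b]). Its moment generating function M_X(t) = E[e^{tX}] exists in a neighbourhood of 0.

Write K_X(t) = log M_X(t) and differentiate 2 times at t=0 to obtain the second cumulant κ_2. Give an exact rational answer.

M_X(t) = (e^(-2*t) - e^(-3*t))/t
K_X(t) = log M_X(t) = -log(t) + log(e^(-2*t) - e^(-3*t))
K′(t) = (-2*t*e^(t) + 3*t - e^(t) + 1)/(t*e^(t) - t)
K′′(t) = (-t^2*e^(t) + e^(2*t) - 2*e^(t) + 1)/(t^2*e^(2*t) - 2*t^2*e^(t) + t^2)

κ_2 = K′′(0) = 1/12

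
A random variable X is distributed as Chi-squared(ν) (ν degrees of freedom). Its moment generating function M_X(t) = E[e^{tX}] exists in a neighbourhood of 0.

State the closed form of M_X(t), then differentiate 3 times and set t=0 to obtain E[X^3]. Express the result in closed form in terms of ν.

E[X^3] = M′′′(0) = ν*(ν^2 + 6*ν + 8)

M_X(t) = (1 - 2*t)^(-ν/2)
M′(t) = -ν/(2*t*(1 - 2*t)^(ν/2) - (1 - 2*t)^(ν/2))
M′′(t) = (ν^2 + 2*ν)/(4*t^2*(1 - 2*t)^(ν/2) - 4*t*(1 - 2*t)^(ν/2) + (1 - 2*t)^(ν/2))
M′′′(t) = (-ν^3 - 6*ν^2 - 8*ν)/(8*t^3*(1 - 2*t)^(ν/2) - 12*t^2*(1 - 2*t)^(ν/2) + 6*t*(1 - 2*t)^(ν/2) - (1 - 2*t)^(ν/2))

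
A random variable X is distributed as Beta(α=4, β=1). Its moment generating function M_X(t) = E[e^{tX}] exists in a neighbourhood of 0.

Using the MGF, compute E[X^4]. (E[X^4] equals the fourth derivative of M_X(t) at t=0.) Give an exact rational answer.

E[X^4] = M′′′′(0) = 1/2

M_X(t) = ₁F₁(4; 5; t)
M′(t) = 4*₁F₁(5; 6; t)/5
M′′(t) = 2*₁F₁(6; 7; t)/3
M′′′(t) = 4*₁F₁(7; 8; t)/7
M′′′′(t) = ₁F₁(8; 9; t)/2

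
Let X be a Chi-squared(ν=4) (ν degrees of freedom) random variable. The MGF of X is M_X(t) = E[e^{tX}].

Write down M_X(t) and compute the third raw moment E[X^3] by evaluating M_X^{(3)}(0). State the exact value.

E[X^3] = D^3[M](0) = 192

M_X(t) = (1 - 2*t)^(-2)
D^3[M](t) = -192/(32*t^5 - 80*t^4 + 80*t^3 - 40*t^2 + 10*t - 1)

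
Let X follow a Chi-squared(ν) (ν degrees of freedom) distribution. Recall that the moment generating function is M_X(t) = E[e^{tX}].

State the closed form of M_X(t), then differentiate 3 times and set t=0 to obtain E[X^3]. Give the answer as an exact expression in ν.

M_X(t) = (1 - 2*t)^(-ν/2)
M′(t) = -ν/(2*t*(1 - 2*t)^(ν/2) - (1 - 2*t)^(ν/2))
M′′(t) = (ν^2 + 2*ν)/(4*t^2*(1 - 2*t)^(ν/2) - 4*t*(1 - 2*t)^(ν/2) + (1 - 2*t)^(ν/2))
M′′′(t) = (-ν^3 - 6*ν^2 - 8*ν)/(8*t^3*(1 - 2*t)^(ν/2) - 12*t^2*(1 - 2*t)^(ν/2) + 6*t*(1 - 2*t)^(ν/2) - (1 - 2*t)^(ν/2))

E[X^3] = M′′′(0) = ν*(ν^2 + 6*ν + 8)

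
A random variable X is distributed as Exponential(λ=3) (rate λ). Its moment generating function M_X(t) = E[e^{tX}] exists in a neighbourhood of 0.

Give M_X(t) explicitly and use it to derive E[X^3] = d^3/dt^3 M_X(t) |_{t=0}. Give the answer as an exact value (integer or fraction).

M_X(t) = 3/(3 - t)
M′(t) = 3/(t^2 - 6*t + 9)
M′′(t) = -6/(t^3 - 9*t^2 + 27*t - 27)
M′′′(t) = 18/(t^4 - 12*t^3 + 54*t^2 - 108*t + 81)

E[X^3] = M′′′(0) = 2/9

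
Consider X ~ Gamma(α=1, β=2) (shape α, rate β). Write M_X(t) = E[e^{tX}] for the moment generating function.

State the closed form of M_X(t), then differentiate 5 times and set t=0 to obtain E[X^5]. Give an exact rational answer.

E[X^5] = M^(5)(0) = 15/4

M_X(t) = 2/(2 - t)
M^(5)(t) = 240/(t^6 - 12*t^5 + 60*t^4 - 160*t^3 + 240*t^2 - 192*t + 64)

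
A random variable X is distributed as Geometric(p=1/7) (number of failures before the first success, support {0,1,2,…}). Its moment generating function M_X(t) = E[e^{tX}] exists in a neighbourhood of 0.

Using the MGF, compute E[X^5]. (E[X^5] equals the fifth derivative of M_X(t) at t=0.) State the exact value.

E[X^5] = d^5M/dt^5 |_{t=0} = 1277646

M_X(t) = 1/(7*(1 - 6*e^(t)/7))
dM/dt = 6*e^(t)/(36*e^(2*t) - 84*e^(t) + 49)
d^2M/dt^2 = (-36*e^(2*t) - 42*e^(t))/(216*e^(3*t) - 756*e^(2*t) + 882*e^(t) - 343)
d^3M/dt^3 = (216*e^(3*t) + 1008*e^(2*t) + 294*e^(t))/(1296*e^(4*t) - 6048*e^(3*t) + 10584*e^(2*t) - 8232*e^(t) + 2401)
d^4M/dt^4 = (-1296*e^(4*t) - 16632*e^(3*t) - 19404*e^(2*t) - 2058*e^(t))/(7776*e^(5*t) - 45360*e^(4*t) + 105840*e^(3*t) - 123480*e^(2*t) + 72030*e^(t) - 16807)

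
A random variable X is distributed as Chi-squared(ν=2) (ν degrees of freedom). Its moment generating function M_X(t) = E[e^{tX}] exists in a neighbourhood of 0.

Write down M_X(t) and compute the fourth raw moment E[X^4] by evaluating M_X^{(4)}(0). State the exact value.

M_X(t) = 1/(1 - 2*t)
D^4[M](t) = -384/(32*t^5 - 80*t^4 + 80*t^3 - 40*t^2 + 10*t - 1)

E[X^4] = D^4[M](0) = 384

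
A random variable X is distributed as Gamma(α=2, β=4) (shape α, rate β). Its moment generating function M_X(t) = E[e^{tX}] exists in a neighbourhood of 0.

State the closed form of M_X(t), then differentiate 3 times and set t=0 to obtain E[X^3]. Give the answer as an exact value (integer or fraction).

M_X(t) = 16/(4 - t)^2
M^(3)(t) = -384/(t^5 - 20*t^4 + 160*t^3 - 640*t^2 + 1280*t - 1024)

E[X^3] = M^(3)(0) = 3/8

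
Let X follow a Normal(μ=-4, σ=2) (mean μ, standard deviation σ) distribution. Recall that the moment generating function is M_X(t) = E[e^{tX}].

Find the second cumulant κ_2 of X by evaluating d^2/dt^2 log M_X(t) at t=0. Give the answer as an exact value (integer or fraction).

M_X(t) = e^(2*t^2 - 4*t)
K_X(t) = log M_X(t) = 2*t^2 - 4*t
K′(t) = 4*t - 4
K′′(t) = 4

κ_2 = K′′(0) = 4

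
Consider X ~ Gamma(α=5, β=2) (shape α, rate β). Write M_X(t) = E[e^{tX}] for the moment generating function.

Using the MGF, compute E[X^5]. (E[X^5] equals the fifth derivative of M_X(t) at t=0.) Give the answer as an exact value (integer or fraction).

E[X^5] = M′′′′′(0) = 945/2

M_X(t) = 32/(2 - t)^5
M′(t) = 160/(t^6 - 12*t^5 + 60*t^4 - 160*t^3 + 240*t^2 - 192*t + 64)
M′′(t) = -960/(t^7 - 14*t^6 + 84*t^5 - 280*t^4 + 560*t^3 - 672*t^2 + 448*t - 128)
M′′′(t) = 6720/(t^8 - 16*t^7 + 112*t^6 - 448*t^5 + 1120*t^4 - 1792*t^3 + 1792*t^2 - 1024*t + 256)
M′′′′(t) = -53760/(t^9 - 18*t^8 + 144*t^7 - 672*t^6 + 2016*t^5 - 4032*t^4 + 5376*t^3 - 4608*t^2 + 2304*t - 512)
M′′′′′(t) = 483840/(t^10 - 20*t^9 + 180*t^8 - 960*t^7 + 3360*t^6 - 8064*t^5 + 13440*t^4 - 15360*t^3 + 11520*t^2 - 5120*t + 1024)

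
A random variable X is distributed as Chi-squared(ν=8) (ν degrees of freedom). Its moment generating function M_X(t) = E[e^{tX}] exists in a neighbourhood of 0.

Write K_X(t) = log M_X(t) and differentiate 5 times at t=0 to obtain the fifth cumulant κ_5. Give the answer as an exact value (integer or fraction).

κ_5 = D^5[K](0) = 3072

M_X(t) = (1 - 2*t)^(-4)
K_X(t) = log M_X(t) = -4*log(1 - 2*t)
D^5[K](t) = -3072/(32*t^5 - 80*t^4 + 80*t^3 - 40*t^2 + 10*t - 1)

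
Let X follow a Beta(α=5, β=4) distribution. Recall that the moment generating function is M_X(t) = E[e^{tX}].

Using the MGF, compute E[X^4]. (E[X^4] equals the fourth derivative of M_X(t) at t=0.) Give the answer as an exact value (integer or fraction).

E[X^4] = M′′′′(0) = 14/99

M_X(t) = ₁F₁(5; 9; t)
M′(t) = 5*₁F₁(6; 10; t)/9
M′′(t) = ₁F₁(7; 11; t)/3
M′′′(t) = 7*₁F₁(8; 12; t)/33
M′′′′(t) = 14*₁F₁(9; 13; t)/99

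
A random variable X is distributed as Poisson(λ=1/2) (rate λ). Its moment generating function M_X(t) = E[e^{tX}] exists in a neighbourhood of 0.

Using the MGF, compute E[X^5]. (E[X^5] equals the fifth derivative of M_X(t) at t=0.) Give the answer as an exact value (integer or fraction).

M_X(t) = e^(e^(t)/2 - 1/2)
M^(5)(t) = (e^(5*t)*e^(e^(t)/2) + 20*e^(4*t)*e^(e^(t)/2) + 100*e^(3*t)*e^(e^(t)/2) + 120*e^(2*t)*e^(e^(t)/2) + 16*e^(t)*e^(e^(t)/2))*e^(-1/2)/32

E[X^5] = M^(5)(0) = 257/32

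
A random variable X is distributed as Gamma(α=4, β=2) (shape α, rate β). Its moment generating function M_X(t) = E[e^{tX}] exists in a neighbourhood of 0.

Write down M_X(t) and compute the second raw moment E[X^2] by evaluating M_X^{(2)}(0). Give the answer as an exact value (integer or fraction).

M_X(t) = 16/(2 - t)^4
M′(t) = -64/(t^5 - 10*t^4 + 40*t^3 - 80*t^2 + 80*t - 32)
M′′(t) = 320/(t^6 - 12*t^5 + 60*t^4 - 160*t^3 + 240*t^2 - 192*t + 64)

E[X^2] = M′′(0) = 5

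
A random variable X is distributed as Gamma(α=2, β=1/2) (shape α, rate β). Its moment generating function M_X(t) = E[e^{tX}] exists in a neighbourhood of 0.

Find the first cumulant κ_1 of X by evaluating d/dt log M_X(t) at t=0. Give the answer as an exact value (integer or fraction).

κ_1 = K′(0) = 4

M_X(t) = 1/(4*(1/2 - t)^2)
K_X(t) = log M_X(t) = -2*log(1/2 - t) - 2*log(2)
K′(t) = -4/(2*t - 1)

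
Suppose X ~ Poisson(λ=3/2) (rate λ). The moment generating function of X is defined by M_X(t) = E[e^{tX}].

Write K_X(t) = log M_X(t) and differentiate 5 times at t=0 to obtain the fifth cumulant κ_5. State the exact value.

M_X(t) = e^(3*e^(t)/2 - 3/2)
K_X(t) = log M_X(t) = 3*e^(t)/2 - 3/2
K^(5)(t) = 3*e^(t)/2

κ_5 = K^(5)(0) = 3/2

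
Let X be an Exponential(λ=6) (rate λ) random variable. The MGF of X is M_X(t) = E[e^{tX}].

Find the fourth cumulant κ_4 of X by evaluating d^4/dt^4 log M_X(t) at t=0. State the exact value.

κ_4 = d^4K/dt^4 |_{t=0} = 1/216

M_X(t) = 6/(6 - t)
K_X(t) = log M_X(t) = -log(6 - t) + log(6)
dK/dt = -1/(t - 6)
d^2K/dt^2 = 1/(t^2 - 12*t + 36)
d^3K/dt^3 = -2/(t^3 - 18*t^2 + 108*t - 216)
d^4K/dt^4 = 6/(t^4 - 24*t^3 + 216*t^2 - 864*t + 1296)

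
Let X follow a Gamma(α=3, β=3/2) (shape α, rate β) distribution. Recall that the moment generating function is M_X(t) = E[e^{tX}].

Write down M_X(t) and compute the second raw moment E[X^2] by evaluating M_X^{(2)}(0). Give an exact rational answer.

E[X^2] = M^(2)(0) = 16/3

M_X(t) = 27/(8*(3/2 - t)^3)
M^(2)(t) = -1296/(32*t^5 - 240*t^4 + 720*t^3 - 1080*t^2 + 810*t - 243)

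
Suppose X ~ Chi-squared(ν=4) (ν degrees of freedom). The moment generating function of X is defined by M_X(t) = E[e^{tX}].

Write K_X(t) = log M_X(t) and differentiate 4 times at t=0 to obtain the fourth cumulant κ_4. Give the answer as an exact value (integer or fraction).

κ_4 = K′′′′(0) = 192

M_X(t) = (1 - 2*t)^(-2)
K_X(t) = log M_X(t) = -2*log(1 - 2*t)
K′(t) = -4/(2*t - 1)
K′′(t) = 8/(4*t^2 - 4*t + 1)
K′′′(t) = -32/(8*t^3 - 12*t^2 + 6*t - 1)
K′′′′(t) = 192/(16*t^4 - 32*t^3 + 24*t^2 - 8*t + 1)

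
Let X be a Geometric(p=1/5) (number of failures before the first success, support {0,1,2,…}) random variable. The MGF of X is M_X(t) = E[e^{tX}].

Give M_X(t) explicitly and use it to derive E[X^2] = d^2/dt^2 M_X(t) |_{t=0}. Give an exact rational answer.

E[X^2] = D^2[M](0) = 36

M_X(t) = 1/(5*(1 - 4*e^(t)/5))
D^2[M](t) = (-16*e^(2*t) - 20*e^(t))/(64*e^(3*t) - 240*e^(2*t) + 300*e^(t) - 125)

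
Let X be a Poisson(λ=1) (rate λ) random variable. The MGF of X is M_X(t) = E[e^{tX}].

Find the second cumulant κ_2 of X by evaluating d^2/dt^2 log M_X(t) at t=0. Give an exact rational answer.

M_X(t) = e^(e^(t) - 1)
K_X(t) = log M_X(t) = e^(t) - 1
K^(2)(t) = e^(t)

κ_2 = K^(2)(0) = 1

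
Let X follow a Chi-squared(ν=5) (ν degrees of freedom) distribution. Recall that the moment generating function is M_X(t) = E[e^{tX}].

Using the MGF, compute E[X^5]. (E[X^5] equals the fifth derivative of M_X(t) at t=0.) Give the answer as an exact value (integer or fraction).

E[X^5] = M^(5)(0) = 45045

M_X(t) = (1 - 2*t)^(-5/2)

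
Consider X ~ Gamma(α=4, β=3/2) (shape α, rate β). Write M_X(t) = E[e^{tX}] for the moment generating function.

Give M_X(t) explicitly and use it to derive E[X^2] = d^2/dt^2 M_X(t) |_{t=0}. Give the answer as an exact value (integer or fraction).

E[X^2] = D^2[M](0) = 80/9

M_X(t) = 81/(16*(3/2 - t)^4)
D^2[M](t) = 6480/(64*t^6 - 576*t^5 + 2160*t^4 - 4320*t^3 + 4860*t^2 - 2916*t + 729)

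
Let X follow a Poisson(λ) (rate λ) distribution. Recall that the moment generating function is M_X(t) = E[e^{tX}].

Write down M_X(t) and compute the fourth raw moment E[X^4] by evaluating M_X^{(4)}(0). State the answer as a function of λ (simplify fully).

M_X(t) = e^(λ*(e^(t) - 1))
D^4[M](t) = (λ^4*e^(4*t)*e^(λ*e^(t)) + 6*λ^3*e^(3*t)*e^(λ*e^(t)) + 7*λ^2*e^(2*t)*e^(λ*e^(t)) + λ*e^(t)*e^(λ*e^(t)))*e^(-λ)

E[X^4] = D^4[M](0) = λ*(λ^3 + 6*λ^2 + 7*λ + 1)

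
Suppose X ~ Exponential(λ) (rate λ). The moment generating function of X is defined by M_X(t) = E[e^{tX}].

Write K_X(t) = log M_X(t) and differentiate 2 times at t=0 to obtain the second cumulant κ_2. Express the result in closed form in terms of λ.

M_X(t) = λ/(λ - t)
K_X(t) = log M_X(t) = log(λ) - log(λ - t)
K′(t) = -1/(-λ + t)
K′′(t) = 1/(λ^2 - 2*λ*t + t^2)

κ_2 = K′′(0) = λ^(-2)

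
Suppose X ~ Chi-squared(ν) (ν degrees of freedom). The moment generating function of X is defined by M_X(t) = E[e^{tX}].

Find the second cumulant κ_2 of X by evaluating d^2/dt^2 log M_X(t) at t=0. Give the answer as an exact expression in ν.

κ_2 = D^2[K](0) = 2*ν

M_X(t) = (1 - 2*t)^(-ν/2)
K_X(t) = log M_X(t) = -ν*log(1 - 2*t)/2
D^2[K](t) = 2*ν/(4*t^2 - 4*t + 1)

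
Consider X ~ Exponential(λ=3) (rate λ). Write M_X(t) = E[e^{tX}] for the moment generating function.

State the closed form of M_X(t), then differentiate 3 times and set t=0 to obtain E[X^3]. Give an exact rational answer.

M_X(t) = 3/(3 - t)
M′(t) = 3/(t^2 - 6*t + 9)
M′′(t) = -6/(t^3 - 9*t^2 + 27*t - 27)
M′′′(t) = 18/(t^4 - 12*t^3 + 54*t^2 - 108*t + 81)

E[X^3] = M′′′(0) = 2/9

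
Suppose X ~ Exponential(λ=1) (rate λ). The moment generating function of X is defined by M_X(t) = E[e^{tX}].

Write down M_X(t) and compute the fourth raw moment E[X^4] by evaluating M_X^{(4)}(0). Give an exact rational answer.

M_X(t) = 1/(1 - t)
D^4[M](t) = -24/(t^5 - 5*t^4 + 10*t^3 - 10*t^2 + 5*t - 1)

E[X^4] = D^4[M](0) = 24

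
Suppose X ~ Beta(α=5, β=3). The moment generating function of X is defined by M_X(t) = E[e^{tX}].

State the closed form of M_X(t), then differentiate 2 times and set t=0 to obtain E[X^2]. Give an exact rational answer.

E[X^2] = D^2[M](0) = 5/12

M_X(t) = ₁F₁(5; 8; t)
D^2[M](t) = 5*₁F₁(7; 10; t)/12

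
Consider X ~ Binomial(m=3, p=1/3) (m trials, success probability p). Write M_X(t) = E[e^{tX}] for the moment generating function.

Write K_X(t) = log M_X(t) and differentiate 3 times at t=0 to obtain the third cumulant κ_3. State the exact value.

κ_3 = K′′′(0) = 2/9

M_X(t) = (e^(t)/3 + 2/3)^3
K_X(t) = log M_X(t) = 3*log(e^(t)/3 + 2/3)
K′(t) = 3*e^(t)/(e^(t) + 2)
K′′(t) = 6*e^(t)/(e^(2*t) + 4*e^(t) + 4)
K′′′(t) = (-6*e^(2*t) + 12*e^(t))/(e^(3*t) + 6*e^(2*t) + 12*e^(t) + 8)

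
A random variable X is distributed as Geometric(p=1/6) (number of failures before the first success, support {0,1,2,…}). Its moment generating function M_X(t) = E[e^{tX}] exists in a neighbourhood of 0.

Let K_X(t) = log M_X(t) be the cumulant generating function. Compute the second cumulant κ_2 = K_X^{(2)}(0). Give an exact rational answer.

M_X(t) = 1/(6*(1 - 5*e^(t)/6))
K_X(t) = log M_X(t) = -log(1 - 5*e^(t)/6) - log(6)
K^(2)(t) = 30*e^(t)/(25*e^(2*t) - 60*e^(t) + 36)

κ_2 = K^(2)(0) = 30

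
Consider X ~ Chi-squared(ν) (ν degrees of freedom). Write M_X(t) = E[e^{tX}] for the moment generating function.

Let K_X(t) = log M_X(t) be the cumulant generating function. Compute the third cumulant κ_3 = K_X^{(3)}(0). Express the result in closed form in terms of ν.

κ_3 = D^3[K](0) = 8*ν

M_X(t) = (1 - 2*t)^(-ν/2)
K_X(t) = log M_X(t) = -ν*log(1 - 2*t)/2
D^3[K](t) = -8*ν/(8*t^3 - 12*t^2 + 6*t - 1)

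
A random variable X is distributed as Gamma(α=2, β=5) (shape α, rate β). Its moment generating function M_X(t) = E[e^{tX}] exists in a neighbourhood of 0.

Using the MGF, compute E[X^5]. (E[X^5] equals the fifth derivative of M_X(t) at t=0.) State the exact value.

M_X(t) = 25/(5 - t)^2
M^(5)(t) = -18000/(t^7 - 35*t^6 + 525*t^5 - 4375*t^4 + 21875*t^3 - 65625*t^2 + 109375*t - 78125)

E[X^5] = M^(5)(0) = 144/625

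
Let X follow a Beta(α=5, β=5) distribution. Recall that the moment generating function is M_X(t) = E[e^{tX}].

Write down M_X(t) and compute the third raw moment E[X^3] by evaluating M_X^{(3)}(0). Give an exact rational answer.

E[X^3] = M′′′(0) = 7/44

M_X(t) = ₁F₁(5; 10; t)
M′(t) = ₁F₁(6; 11; t)/2
M′′(t) = 3*₁F₁(7; 12; t)/11
M′′′(t) = 7*₁F₁(8; 13; t)/44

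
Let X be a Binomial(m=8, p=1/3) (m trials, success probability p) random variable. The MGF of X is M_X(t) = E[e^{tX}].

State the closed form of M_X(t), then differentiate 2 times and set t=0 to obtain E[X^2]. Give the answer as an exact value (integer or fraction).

E[X^2] = D^2[M](0) = 80/9

M_X(t) = (e^(t)/3 + 2/3)^8
D^2[M](t) = 64*e^(8*t)/6561 + 784*e^(7*t)/6561 + 448*e^(6*t)/729 + 11200*e^(5*t)/6561 + 17920*e^(4*t)/6561 + 1792*e^(3*t)/729 + 7168*e^(2*t)/6561 + 1024*e^(t)/6561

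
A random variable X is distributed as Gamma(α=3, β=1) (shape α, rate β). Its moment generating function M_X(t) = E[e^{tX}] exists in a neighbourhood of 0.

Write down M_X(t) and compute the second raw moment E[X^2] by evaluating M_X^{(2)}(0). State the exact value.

M_X(t) = (1 - t)^(-3)
M′(t) = 3/(t^4 - 4*t^3 + 6*t^2 - 4*t + 1)
M′′(t) = -12/(t^5 - 5*t^4 + 10*t^3 - 10*t^2 + 5*t - 1)

E[X^2] = M′′(0) = 12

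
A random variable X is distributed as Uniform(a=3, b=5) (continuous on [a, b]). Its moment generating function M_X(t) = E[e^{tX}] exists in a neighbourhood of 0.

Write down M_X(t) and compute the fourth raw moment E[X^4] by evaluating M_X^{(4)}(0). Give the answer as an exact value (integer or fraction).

M_X(t) = (e^(5*t) - e^(3*t))/(2*t)

E[X^4] = M^(4)(0) = 1441/5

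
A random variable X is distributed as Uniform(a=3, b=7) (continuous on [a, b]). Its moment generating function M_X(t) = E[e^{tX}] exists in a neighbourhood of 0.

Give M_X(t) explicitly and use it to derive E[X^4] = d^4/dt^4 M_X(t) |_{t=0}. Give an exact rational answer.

E[X^4] = M^(4)(0) = 4141/5

M_X(t) = (e^(7*t) - e^(3*t))/(4*t)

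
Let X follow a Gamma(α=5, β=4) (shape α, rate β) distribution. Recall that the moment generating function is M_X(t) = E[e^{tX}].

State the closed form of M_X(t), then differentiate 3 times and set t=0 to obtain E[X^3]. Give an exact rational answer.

M_X(t) = 1024/(4 - t)^5
D^3[M](t) = 215040/(t^8 - 32*t^7 + 448*t^6 - 3584*t^5 + 17920*t^4 - 57344*t^3 + 114688*t^2 - 131072*t + 65536)

E[X^3] = D^3[M](0) = 105/32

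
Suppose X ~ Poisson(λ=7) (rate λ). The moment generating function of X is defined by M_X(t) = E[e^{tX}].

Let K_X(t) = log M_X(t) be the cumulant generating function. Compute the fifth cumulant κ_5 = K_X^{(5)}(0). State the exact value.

M_X(t) = e^(7*e^(t) - 7)
K_X(t) = log M_X(t) = 7*e^(t) - 7
K′(t) = 7*e^(t)
K′′(t) = 7*e^(t)
K′′′(t) = 7*e^(t)
K′′′′(t) = 7*e^(t)
K′′′′′(t) = 7*e^(t)

κ_5 = K′′′′′(0) = 7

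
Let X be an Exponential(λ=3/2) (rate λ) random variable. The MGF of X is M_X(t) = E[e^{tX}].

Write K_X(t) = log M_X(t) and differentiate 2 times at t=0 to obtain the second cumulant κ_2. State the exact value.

M_X(t) = 3/(2*(3/2 - t))
K_X(t) = log M_X(t) = -log(3/2 - t) - log(2) + log(3)
dK/dt = -2/(2*t - 3)
d^2K/dt^2 = 4/(4*t^2 - 12*t + 9)

κ_2 = d^2K/dt^2 |_{t=0} = 4/9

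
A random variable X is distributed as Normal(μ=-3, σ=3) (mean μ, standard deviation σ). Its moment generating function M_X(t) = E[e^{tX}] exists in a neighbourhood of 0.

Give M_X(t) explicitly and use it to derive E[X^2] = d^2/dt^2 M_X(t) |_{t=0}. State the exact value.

E[X^2] = d^2M/dt^2 |_{t=0} = 18

M_X(t) = e^(9*t^2/2 - 3*t)
dM/dt = 9*t*e^(-3*t)*e^(9*t^2/2) - 3*e^(-3*t)*e^(9*t^2/2)
d^2M/dt^2 = (81*t^2*e^(9*t^2/2) - 54*t*e^(9*t^2/2) + 18*e^(9*t^2/2))*e^(-3*t)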